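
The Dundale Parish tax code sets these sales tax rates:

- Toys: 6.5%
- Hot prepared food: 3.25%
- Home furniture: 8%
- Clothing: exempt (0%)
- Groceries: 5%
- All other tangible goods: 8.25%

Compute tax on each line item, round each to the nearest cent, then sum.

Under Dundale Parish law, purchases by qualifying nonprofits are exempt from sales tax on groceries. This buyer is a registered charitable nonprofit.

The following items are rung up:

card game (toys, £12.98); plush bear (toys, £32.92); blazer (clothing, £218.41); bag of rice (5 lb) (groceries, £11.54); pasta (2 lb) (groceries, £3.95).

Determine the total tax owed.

Card game £12.98: toys → 6.5% → £0.84
Plush bear £32.92: toys → 6.5% → £2.14
Blazer £218.41: clothing → 0% → £0.00
Bag of rice (5 lb) £11.54: groceries, buyer-exempt → 0% → £0.00
Pasta (2 lb) £3.95: groceries, buyer-exempt → 0% → £0.00
Total tax = £0.84 + £2.14 = £2.98

£2.98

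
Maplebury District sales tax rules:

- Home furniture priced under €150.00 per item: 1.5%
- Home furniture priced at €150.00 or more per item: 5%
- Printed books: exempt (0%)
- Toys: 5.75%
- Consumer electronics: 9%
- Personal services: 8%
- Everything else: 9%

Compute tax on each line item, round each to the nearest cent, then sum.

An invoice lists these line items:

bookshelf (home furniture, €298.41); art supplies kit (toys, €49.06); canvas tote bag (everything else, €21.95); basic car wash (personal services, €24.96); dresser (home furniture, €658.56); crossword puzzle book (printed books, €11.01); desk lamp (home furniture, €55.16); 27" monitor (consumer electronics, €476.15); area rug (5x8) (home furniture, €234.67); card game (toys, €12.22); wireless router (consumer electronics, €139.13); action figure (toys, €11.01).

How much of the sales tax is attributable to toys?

€4.15

Art supplies kit €49.06: toys → 5.75% → €2.82
Card game €12.22: toys → 5.75% → €0.70
Action figure €11.01: toys → 5.75% → €0.63
Tax on toys = €2.82 + €0.70 + €0.63 = €4.15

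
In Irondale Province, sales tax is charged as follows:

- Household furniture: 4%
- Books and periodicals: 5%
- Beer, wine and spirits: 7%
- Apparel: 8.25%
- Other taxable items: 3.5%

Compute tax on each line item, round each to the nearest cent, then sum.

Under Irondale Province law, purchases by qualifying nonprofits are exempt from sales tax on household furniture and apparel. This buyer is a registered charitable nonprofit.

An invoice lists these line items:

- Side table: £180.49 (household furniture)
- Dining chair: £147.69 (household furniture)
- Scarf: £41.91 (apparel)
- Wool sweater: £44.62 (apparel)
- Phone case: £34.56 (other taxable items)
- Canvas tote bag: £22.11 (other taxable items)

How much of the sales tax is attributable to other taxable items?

Phone case £34.56: other taxable items → 3.5% → £1.21
Canvas tote bag £22.11: other taxable items → 3.5% → £0.77
Tax on other taxable items = £1.21 + £0.77 = £1.98

£1.98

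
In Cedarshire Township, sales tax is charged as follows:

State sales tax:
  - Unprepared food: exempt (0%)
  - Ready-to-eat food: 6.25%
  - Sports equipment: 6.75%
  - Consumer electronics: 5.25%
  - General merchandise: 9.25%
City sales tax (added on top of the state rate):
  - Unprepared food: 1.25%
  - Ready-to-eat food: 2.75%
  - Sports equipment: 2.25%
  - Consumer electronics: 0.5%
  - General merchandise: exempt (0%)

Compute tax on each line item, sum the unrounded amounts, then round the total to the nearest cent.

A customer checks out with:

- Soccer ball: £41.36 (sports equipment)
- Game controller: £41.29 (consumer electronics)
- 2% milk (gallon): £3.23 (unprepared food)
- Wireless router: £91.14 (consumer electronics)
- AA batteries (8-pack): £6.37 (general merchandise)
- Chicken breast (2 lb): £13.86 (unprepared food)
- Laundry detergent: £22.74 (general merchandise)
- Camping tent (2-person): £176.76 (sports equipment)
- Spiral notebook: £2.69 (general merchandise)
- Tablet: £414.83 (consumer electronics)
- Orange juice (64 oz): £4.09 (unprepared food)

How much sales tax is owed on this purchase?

Soccer ball £41.36: sports equipment → 6.75% + 2.25% city = 9% → £3.7224
Game controller £41.29: consumer electronics → 5.25% + 0.5% city = 5.75% → £2.374175
2% milk (gallon) £3.23: unprepared food → 0% + 1.25% city = 1.25% → £0.040375
Wireless router £91.14: consumer electronics → 5.25% + 0.5% city = 5.75% → £5.24055
AA batteries (8-pack) £6.37: general merchandise → 9.25% + 0% city = 9.25% → £0.589225
Chicken breast (2 lb) £13.86: unprepared food → 0% + 1.25% city = 1.25% → £0.17325
Laundry detergent £22.74: general merchandise → 9.25% + 0% city = 9.25% → £2.10345
Camping tent (2-person) £176.76: sports equipment → 6.75% + 2.25% city = 9% → £15.9084
Spiral notebook £2.69: general merchandise → 9.25% + 0% city = 9.25% → £0.248825
Tablet £414.83: consumer electronics → 5.25% + 0.5% city = 5.75% → £23.852725
Orange juice (64 oz) £4.09: unprepared food → 0% + 1.25% city = 1.25% → £0.051125
Unrounded tax sum = £54.3045 → £54.30

£54.30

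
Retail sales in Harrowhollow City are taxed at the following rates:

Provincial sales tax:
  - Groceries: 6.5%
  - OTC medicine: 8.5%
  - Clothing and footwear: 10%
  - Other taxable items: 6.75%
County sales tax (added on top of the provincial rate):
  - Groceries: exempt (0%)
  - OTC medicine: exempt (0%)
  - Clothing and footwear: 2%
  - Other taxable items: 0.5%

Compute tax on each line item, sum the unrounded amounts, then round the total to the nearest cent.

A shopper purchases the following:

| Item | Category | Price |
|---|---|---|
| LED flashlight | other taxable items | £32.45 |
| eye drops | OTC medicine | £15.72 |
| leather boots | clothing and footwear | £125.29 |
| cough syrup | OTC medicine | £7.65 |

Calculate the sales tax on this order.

LED flashlight £32.45: other taxable items → 6.75% + 0.5% county = 7.25% → £2.352625
Eye drops £15.72: OTC medicine → 8.5% + 0% county = 8.5% → £1.3362
Leather boots £125.29: clothing and footwear → 10% + 2% county = 12% → £15.0348
Cough syrup £7.65: OTC medicine → 8.5% + 0% county = 8.5% → £0.65025
Unrounded tax sum = £19.373875 → £19.37

£19.37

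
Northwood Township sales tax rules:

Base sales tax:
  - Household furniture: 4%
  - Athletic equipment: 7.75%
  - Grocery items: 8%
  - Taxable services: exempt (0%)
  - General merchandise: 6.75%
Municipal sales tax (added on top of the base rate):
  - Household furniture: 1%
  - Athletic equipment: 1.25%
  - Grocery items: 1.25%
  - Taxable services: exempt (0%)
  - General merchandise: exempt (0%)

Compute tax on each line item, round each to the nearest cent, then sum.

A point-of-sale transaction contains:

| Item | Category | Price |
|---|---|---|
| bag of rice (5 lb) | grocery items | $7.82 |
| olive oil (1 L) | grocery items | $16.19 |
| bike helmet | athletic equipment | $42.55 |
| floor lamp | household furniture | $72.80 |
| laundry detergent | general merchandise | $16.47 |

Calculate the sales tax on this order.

Bag of rice (5 lb) $7.82: grocery items → 8% + 1.25% municipal = 9.25% → $0.72
Olive oil (1 L) $16.19: grocery items → 8% + 1.25% municipal = 9.25% → $1.50
Bike helmet $42.55: athletic equipment → 7.75% + 1.25% municipal = 9% → $3.83
Floor lamp $72.80: household furniture → 4% + 1% municipal = 5% → $3.64
Laundry detergent $16.47: general merchandise → 6.75% + 0% municipal = 6.75% → $1.11
Total tax = $0.72 + $1.50 + $3.83 + $3.64 + $1.11 = $10.80

$10.80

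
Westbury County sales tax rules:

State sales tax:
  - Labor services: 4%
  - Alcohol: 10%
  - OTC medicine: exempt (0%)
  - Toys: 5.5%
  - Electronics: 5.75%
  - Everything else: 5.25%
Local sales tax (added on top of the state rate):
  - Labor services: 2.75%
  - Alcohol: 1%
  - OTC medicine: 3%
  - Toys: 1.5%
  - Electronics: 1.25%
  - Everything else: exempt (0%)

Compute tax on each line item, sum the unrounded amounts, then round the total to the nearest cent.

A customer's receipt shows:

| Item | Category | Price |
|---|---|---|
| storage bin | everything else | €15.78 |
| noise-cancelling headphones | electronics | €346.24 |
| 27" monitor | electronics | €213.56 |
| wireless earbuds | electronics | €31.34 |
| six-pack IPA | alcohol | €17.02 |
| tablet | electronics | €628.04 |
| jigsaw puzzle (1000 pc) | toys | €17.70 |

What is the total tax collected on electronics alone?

€85.34

Noise-cancelling headphones €346.24: electronics → 5.75% + 1.25% local = 7% → €24.2368
27" monitor €213.56: electronics → 5.75% + 1.25% local = 7% → €14.9492
Wireless earbuds €31.34: electronics → 5.75% + 1.25% local = 7% → €2.1938
Tablet €628.04: electronics → 5.75% + 1.25% local = 7% → €43.9628
Tax on electronics: unrounded sum = €85.3426 → €85.34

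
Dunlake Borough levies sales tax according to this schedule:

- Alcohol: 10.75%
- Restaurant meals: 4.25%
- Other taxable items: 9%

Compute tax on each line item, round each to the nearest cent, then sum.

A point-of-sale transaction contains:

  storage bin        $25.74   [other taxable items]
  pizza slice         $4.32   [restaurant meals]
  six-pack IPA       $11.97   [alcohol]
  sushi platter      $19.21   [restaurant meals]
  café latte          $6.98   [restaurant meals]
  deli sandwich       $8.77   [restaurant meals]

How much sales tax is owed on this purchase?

Storage bin $25.74: other taxable items → 9% → $2.32
Pizza slice $4.32: restaurant meals → 4.25% → $0.18
Six-pack IPA $11.97: alcohol → 10.75% → $1.29
Sushi platter $19.21: restaurant meals → 4.25% → $0.82
Café latte $6.98: restaurant meals → 4.25% → $0.30
Deli sandwich $8.77: restaurant meals → 4.25% → $0.37
Total tax = $2.32 + $0.18 + $1.29 + $0.82 + $0.30 + $0.37 = $5.28

$5.28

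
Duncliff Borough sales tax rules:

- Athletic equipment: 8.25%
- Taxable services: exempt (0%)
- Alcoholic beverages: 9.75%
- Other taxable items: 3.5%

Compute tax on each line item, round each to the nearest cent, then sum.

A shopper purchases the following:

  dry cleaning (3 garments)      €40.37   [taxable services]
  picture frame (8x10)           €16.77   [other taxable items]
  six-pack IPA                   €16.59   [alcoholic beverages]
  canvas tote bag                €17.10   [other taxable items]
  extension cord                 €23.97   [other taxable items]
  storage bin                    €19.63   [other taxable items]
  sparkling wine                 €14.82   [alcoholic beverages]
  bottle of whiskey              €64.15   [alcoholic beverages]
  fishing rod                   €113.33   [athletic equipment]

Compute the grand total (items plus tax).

€348.11

Dry cleaning (3 garments) €40.37: taxable services → 0% → €0.00
Picture frame (8x10) €16.77: other taxable items → 3.5% → €0.59
Six-pack IPA €16.59: alcoholic beverages → 9.75% → €1.62
Canvas tote bag €17.10: other taxable items → 3.5% → €0.60
Extension cord €23.97: other taxable items → 3.5% → €0.84
Storage bin €19.63: other taxable items → 3.5% → €0.69
Sparkling wine €14.82: alcoholic beverages → 9.75% → €1.44
Bottle of whiskey €64.15: alcoholic beverages → 9.75% → €6.25
Fishing rod €113.33: athletic equipment → 8.25% → €9.35
Subtotal = €326.73; tax = €21.38; total due = €348.11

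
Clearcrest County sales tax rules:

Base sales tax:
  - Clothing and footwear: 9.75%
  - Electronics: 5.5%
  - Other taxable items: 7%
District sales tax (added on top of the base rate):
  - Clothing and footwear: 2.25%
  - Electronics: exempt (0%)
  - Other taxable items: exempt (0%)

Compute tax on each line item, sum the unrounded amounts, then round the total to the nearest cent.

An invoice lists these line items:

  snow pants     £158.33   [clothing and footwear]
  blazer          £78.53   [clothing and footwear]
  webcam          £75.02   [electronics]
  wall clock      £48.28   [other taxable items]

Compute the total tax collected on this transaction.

Snow pants £158.33: clothing and footwear → 9.75% + 2.25% district = 12% → £18.9996
Blazer £78.53: clothing and footwear → 9.75% + 2.25% district = 12% → £9.4236
Webcam £75.02: electronics → 5.5% + 0% district = 5.5% → £4.1261
Wall clock £48.28: other taxable items → 7% + 0% district = 7% → £3.3796
Unrounded tax sum = £35.9289 → £35.93

£35.93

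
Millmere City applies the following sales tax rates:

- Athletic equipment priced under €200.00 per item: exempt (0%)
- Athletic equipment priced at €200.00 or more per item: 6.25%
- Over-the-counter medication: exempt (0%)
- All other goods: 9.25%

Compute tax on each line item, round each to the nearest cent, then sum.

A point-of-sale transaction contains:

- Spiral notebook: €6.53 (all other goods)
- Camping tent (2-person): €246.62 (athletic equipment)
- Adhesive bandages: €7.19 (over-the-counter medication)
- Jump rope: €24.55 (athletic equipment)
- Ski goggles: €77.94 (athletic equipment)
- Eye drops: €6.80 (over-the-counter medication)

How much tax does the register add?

Spiral notebook €6.53: all other goods → 9.25% → €0.60
Camping tent (2-person) €246.62: athletic equipment, €200.00 or more → 6.25% → €15.41
Adhesive bandages €7.19: over-the-counter medication → 0% → €0.00
Jump rope €24.55: athletic equipment, under €200.00 → 0% → €0.00
Ski goggles €77.94: athletic equipment, under €200.00 → 0% → €0.00
Eye drops €6.80: over-the-counter medication → 0% → €0.00
Total tax = €0.60 + €15.41 = €16.01

€16.01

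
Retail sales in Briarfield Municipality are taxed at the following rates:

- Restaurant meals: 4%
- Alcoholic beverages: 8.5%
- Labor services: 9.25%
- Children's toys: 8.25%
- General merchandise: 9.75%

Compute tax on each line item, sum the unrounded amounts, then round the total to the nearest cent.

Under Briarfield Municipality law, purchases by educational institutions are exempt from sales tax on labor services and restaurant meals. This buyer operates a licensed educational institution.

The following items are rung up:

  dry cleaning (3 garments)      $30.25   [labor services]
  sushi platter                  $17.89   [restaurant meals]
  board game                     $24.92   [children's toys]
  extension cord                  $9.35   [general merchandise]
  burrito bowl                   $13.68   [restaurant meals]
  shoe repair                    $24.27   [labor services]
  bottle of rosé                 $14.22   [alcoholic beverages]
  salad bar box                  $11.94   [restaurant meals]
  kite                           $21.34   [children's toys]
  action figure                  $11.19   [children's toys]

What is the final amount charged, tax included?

Dry cleaning (3 garments) $30.25: labor services, buyer-exempt → 0% → $0.00
Sushi platter $17.89: restaurant meals, buyer-exempt → 0% → $0.00
Board game $24.92: children's toys → 8.25% → $2.0559
Extension cord $9.35: general merchandise → 9.75% → $0.911625
Burrito bowl $13.68: restaurant meals, buyer-exempt → 0% → $0.00
Shoe repair $24.27: labor services, buyer-exempt → 0% → $0.00
Bottle of rosé $14.22: alcoholic beverages → 8.5% → $1.2087
Salad bar box $11.94: restaurant meals, buyer-exempt → 0% → $0.00
Kite $21.34: children's toys → 8.25% → $1.76055
Action figure $11.19: children's toys → 8.25% → $0.923175
Subtotal = $179.05; unrounded tax = $6.85995 → $6.86; total due = $185.91

$185.91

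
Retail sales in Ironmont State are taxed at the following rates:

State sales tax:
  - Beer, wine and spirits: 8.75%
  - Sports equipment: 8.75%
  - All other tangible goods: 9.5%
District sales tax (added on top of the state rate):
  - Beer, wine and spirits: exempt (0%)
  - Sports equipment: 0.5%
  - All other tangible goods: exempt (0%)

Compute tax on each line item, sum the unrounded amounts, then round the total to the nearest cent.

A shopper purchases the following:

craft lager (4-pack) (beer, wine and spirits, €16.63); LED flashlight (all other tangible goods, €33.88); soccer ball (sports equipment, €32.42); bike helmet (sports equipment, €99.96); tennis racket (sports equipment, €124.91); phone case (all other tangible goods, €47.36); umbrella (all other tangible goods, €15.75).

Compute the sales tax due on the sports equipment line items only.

Soccer ball €32.42: sports equipment → 8.75% + 0.5% district = 9.25% → €2.99885
Bike helmet €99.96: sports equipment → 8.75% + 0.5% district = 9.25% → €9.2463
Tennis racket €124.91: sports equipment → 8.75% + 0.5% district = 9.25% → €11.554175
Tax on sports equipment: unrounded sum = €23.799325 → €23.80

€23.80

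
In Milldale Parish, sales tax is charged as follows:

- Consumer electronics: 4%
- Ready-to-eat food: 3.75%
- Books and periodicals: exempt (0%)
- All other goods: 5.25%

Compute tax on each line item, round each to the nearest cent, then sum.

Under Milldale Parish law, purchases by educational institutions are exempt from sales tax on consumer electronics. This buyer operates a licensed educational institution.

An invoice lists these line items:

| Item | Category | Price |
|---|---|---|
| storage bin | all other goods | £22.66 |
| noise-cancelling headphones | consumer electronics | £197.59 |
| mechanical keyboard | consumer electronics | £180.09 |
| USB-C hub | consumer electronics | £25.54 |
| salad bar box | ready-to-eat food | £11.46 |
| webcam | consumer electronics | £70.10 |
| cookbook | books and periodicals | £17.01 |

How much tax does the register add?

Storage bin £22.66: all other goods → 5.25% → £1.19
Noise-cancelling headphones £197.59: consumer electronics, buyer-exempt → 0% → £0.00
Mechanical keyboard £180.09: consumer electronics, buyer-exempt → 0% → £0.00
USB-C hub £25.54: consumer electronics, buyer-exempt → 0% → £0.00
Salad bar box £11.46: ready-to-eat food → 3.75% → £0.43
Webcam £70.10: consumer electronics, buyer-exempt → 0% → £0.00
Cookbook £17.01: books and periodicals → 0% → £0.00
Total tax = £1.19 + £0.43 = £1.62

£1.62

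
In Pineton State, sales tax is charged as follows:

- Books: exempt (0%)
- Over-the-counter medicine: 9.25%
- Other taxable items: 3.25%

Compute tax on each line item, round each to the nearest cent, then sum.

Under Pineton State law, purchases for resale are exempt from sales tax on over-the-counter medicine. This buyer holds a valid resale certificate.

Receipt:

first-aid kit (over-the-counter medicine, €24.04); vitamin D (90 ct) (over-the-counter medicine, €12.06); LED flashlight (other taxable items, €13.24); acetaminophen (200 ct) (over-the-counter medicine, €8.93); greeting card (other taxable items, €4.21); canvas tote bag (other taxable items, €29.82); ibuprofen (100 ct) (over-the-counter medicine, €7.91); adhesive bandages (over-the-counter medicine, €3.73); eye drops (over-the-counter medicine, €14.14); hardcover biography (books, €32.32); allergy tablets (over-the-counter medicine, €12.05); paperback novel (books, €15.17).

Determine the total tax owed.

€1.54

First-aid kit €24.04: over-the-counter medicine, buyer-exempt → 0% → €0.00
Vitamin D (90 ct) €12.06: over-the-counter medicine, buyer-exempt → 0% → €0.00
LED flashlight €13.24: other taxable items → 3.25% → €0.43
Acetaminophen (200 ct) €8.93: over-the-counter medicine, buyer-exempt → 0% → €0.00
Greeting card €4.21: other taxable items → 3.25% → €0.14
Canvas tote bag €29.82: other taxable items → 3.25% → €0.97
Ibuprofen (100 ct) €7.91: over-the-counter medicine, buyer-exempt → 0% → €0.00
Adhesive bandages €3.73: over-the-counter medicine, buyer-exempt → 0% → €0.00
Eye drops €14.14: over-the-counter medicine, buyer-exempt → 0% → €0.00
Hardcover biography €32.32: books → 0% → €0.00
Allergy tablets €12.05: over-the-counter medicine, buyer-exempt → 0% → €0.00
Paperback novel €15.17: books → 0% → €0.00
Total tax = €0.43 + €0.14 + €0.97 = €1.54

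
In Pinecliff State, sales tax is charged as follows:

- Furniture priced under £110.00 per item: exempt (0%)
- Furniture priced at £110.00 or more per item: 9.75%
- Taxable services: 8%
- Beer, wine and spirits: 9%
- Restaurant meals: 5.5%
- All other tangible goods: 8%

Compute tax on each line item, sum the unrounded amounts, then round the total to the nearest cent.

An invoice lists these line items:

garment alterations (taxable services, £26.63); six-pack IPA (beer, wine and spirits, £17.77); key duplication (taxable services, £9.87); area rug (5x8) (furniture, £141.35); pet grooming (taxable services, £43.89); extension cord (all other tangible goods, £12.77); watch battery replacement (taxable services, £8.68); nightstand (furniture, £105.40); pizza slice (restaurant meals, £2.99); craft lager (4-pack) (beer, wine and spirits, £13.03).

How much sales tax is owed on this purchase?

Garment alterations £26.63: taxable services → 8% → £2.1304
Six-pack IPA £17.77: beer, wine and spirits → 9% → £1.5993
Key duplication £9.87: taxable services → 8% → £0.7896
Area rug (5x8) £141.35: furniture, £110.00 or more → 9.75% → £13.781625
Pet grooming £43.89: taxable services → 8% → £3.5112
Extension cord £12.77: all other tangible goods → 8% → £1.0216
Watch battery replacement £8.68: taxable services → 8% → £0.6944
Nightstand £105.40: furniture, under £110.00 → 0% → £0.00
Pizza slice £2.99: restaurant meals → 5.5% → £0.16445
Craft lager (4-pack) £13.03: beer, wine and spirits → 9% → £1.1727
Unrounded tax sum = £24.865275 → £24.87

£24.87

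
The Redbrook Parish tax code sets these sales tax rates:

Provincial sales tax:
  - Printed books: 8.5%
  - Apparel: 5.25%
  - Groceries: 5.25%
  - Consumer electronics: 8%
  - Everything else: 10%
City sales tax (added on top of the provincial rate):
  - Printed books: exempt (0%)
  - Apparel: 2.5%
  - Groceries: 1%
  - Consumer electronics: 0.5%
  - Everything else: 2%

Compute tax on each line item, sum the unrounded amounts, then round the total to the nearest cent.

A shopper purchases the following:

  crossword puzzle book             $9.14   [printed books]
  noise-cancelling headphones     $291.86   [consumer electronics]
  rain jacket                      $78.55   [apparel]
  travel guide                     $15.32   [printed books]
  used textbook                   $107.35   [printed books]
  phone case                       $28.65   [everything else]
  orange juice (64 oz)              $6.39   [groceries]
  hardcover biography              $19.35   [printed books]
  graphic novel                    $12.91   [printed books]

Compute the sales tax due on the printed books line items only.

$13.95

Crossword puzzle book $9.14: printed books → 8.5% + 0% city = 8.5% → $0.7769
Travel guide $15.32: printed books → 8.5% + 0% city = 8.5% → $1.3022
Used textbook $107.35: printed books → 8.5% + 0% city = 8.5% → $9.12475
Hardcover biography $19.35: printed books → 8.5% + 0% city = 8.5% → $1.64475
Graphic novel $12.91: printed books → 8.5% + 0% city = 8.5% → $1.09735
Tax on printed books: unrounded sum = $13.94595 → $13.95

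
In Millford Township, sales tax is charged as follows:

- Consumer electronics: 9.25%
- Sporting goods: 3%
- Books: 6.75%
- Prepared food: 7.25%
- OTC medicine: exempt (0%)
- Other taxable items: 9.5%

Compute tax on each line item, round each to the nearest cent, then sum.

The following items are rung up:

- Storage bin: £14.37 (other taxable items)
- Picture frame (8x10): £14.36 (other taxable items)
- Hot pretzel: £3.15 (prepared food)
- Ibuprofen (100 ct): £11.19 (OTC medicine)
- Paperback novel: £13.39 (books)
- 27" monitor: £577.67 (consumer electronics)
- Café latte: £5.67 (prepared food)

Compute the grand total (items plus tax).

Storage bin £14.37: other taxable items → 9.5% → £1.37
Picture frame (8x10) £14.36: other taxable items → 9.5% → £1.36
Hot pretzel £3.15: prepared food → 7.25% → £0.23
Ibuprofen (100 ct) £11.19: OTC medicine → 0% → £0.00
Paperback novel £13.39: books → 6.75% → £0.90
27" monitor £577.67: consumer electronics → 9.25% → £53.43
Café latte £5.67: prepared food → 7.25% → £0.41
Subtotal = £639.80; tax = £57.70; total due = £697.50

£697.50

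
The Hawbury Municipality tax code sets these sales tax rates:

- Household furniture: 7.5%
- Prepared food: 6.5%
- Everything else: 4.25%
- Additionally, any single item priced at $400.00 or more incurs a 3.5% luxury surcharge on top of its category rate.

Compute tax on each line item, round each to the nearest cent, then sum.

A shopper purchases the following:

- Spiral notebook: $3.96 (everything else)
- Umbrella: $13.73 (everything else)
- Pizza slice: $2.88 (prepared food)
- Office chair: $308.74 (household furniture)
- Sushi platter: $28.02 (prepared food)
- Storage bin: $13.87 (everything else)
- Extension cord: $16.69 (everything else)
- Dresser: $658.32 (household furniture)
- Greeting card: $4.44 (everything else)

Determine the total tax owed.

$99.83

Spiral notebook $3.96: everything else → 4.25% → $0.17
Umbrella $13.73: everything else → 4.25% → $0.58
Pizza slice $2.88: prepared food → 6.5% → $0.19
Office chair $308.74: household furniture → 7.5% → $23.16
Sushi platter $28.02: prepared food → 6.5% → $1.82
Storage bin $13.87: everything else → 4.25% → $0.59
Extension cord $16.69: everything else → 4.25% → $0.71
Dresser $658.32: household furniture → 7.5% + 3.5% surcharge = 11% → $72.42
Greeting card $4.44: everything else → 4.25% → $0.19
Total tax = $0.17 + $0.58 + $0.19 + $23.16 + $1.82 + $0.59 + $0.71 + $72.42 + $0.19 = $99.83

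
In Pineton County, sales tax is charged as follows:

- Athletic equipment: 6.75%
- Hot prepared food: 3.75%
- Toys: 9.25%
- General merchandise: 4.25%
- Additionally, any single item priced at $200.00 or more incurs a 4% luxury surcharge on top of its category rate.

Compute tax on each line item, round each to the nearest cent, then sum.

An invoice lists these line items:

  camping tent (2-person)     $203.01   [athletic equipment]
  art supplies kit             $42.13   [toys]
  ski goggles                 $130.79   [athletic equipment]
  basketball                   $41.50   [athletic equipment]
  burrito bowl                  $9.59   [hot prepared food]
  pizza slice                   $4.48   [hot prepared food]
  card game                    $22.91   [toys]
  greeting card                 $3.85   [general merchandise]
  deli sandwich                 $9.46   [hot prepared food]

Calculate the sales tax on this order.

Camping tent (2-person) $203.01: athletic equipment → 6.75% + 4% surcharge = 10.75% → $21.82
Art supplies kit $42.13: toys → 9.25% → $3.90
Ski goggles $130.79: athletic equipment → 6.75% → $8.83
Basketball $41.50: athletic equipment → 6.75% → $2.80
Burrito bowl $9.59: hot prepared food → 3.75% → $0.36
Pizza slice $4.48: hot prepared food → 3.75% → $0.17
Card game $22.91: toys → 9.25% → $2.12
Greeting card $3.85: general merchandise → 4.25% → $0.16
Deli sandwich $9.46: hot prepared food → 3.75% → $0.35
Total tax = $21.82 + $3.90 + $8.83 + $2.80 + $0.36 + $0.17 + $2.12 + $0.16 + $0.35 = $40.51

$40.51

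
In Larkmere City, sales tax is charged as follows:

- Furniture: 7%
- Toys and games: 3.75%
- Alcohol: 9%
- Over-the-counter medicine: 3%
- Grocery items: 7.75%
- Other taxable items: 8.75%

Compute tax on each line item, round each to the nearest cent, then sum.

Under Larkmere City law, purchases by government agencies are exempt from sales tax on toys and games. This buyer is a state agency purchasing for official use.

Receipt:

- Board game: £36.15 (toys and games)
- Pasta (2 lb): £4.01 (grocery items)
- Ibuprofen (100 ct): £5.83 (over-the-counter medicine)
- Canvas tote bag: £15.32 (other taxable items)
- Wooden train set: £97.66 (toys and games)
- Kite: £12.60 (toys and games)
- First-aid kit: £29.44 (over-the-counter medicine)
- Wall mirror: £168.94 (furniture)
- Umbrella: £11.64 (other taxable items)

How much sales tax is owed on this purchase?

Board game £36.15: toys and games, buyer-exempt → 0% → £0.00
Pasta (2 lb) £4.01: grocery items → 7.75% → £0.31
Ibuprofen (100 ct) £5.83: over-the-counter medicine → 3% → £0.17
Canvas tote bag £15.32: other taxable items → 8.75% → £1.34
Wooden train set £97.66: toys and games, buyer-exempt → 0% → £0.00
Kite £12.60: toys and games, buyer-exempt → 0% → £0.00
First-aid kit £29.44: over-the-counter medicine → 3% → £0.88
Wall mirror £168.94: furniture → 7% → £11.83
Umbrella £11.64: other taxable items → 8.75% → £1.02
Total tax = £0.31 + £0.17 + £1.34 + £0.88 + £11.83 + £1.02 = £15.55

£15.55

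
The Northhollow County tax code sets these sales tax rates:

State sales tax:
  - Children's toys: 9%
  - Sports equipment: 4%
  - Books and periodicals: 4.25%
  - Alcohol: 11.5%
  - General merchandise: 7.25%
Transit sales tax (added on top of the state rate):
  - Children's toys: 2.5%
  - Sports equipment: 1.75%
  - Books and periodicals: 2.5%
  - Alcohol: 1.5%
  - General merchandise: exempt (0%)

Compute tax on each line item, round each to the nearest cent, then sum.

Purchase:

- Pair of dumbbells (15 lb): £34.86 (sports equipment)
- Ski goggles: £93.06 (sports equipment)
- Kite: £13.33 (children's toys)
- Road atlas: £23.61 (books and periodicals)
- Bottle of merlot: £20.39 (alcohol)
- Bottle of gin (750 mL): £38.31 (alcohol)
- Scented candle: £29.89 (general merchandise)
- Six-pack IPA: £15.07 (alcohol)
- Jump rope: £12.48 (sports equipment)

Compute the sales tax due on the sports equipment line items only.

Pair of dumbbells (15 lb) £34.86: sports equipment → 4% + 1.75% transit = 5.75% → £2.00
Ski goggles £93.06: sports equipment → 4% + 1.75% transit = 5.75% → £5.35
Jump rope £12.48: sports equipment → 4% + 1.75% transit = 5.75% → £0.72
Tax on sports equipment = £2.00 + £5.35 + £0.72 = £8.07

£8.07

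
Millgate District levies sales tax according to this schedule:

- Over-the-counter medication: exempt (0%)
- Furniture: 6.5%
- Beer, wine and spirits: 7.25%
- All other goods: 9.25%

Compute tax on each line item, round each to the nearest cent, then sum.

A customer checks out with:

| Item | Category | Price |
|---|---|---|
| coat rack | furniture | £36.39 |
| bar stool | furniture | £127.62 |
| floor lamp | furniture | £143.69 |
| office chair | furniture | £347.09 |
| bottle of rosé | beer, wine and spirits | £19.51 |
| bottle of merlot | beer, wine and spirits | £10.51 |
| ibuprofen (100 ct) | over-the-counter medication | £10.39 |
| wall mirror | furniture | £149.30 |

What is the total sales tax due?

Coat rack £36.39: furniture → 6.5% → £2.37
Bar stool £127.62: furniture → 6.5% → £8.30
Floor lamp £143.69: furniture → 6.5% → £9.34
Office chair £347.09: furniture → 6.5% → £22.56
Bottle of rosé £19.51: beer, wine and spirits → 7.25% → £1.41
Bottle of merlot £10.51: beer, wine and spirits → 7.25% → £0.76
Ibuprofen (100 ct) £10.39: over-the-counter medication → 0% → £0.00
Wall mirror £149.30: furniture → 6.5% → £9.70
Total tax = £2.37 + £8.30 + £9.34 + £22.56 + £1.41 + £0.76 + £9.70 = £54.44

£54.44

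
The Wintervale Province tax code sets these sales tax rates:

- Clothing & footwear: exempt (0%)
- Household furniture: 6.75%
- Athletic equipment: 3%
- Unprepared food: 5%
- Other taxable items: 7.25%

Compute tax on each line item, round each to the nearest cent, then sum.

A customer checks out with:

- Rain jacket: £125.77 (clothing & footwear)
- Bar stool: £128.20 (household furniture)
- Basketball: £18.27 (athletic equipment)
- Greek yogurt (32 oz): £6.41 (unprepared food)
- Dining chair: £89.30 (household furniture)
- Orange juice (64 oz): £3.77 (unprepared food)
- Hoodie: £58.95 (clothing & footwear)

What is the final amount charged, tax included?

£446.41

Rain jacket £125.77: clothing & footwear → 0% → £0.00
Bar stool £128.20: household furniture → 6.75% → £8.65
Basketball £18.27: athletic equipment → 3% → £0.55
Greek yogurt (32 oz) £6.41: unprepared food → 5% → £0.32
Dining chair £89.30: household furniture → 6.75% → £6.03
Orange juice (64 oz) £3.77: unprepared food → 5% → £0.19
Hoodie £58.95: clothing & footwear → 0% → £0.00
Subtotal = £430.67; tax = £15.74; total due = £446.41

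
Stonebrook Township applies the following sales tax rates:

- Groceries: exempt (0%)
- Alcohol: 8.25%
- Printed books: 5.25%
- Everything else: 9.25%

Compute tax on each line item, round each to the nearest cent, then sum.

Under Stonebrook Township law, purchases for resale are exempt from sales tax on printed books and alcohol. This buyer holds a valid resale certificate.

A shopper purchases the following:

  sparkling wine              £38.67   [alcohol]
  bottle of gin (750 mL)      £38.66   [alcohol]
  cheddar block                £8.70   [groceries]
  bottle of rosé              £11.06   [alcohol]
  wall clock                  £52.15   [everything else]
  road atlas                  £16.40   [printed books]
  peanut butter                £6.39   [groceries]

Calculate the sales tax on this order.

£4.82

Sparkling wine £38.67: alcohol, buyer-exempt → 0% → £0.00
Bottle of gin (750 mL) £38.66: alcohol, buyer-exempt → 0% → £0.00
Cheddar block £8.70: groceries → 0% → £0.00
Bottle of rosé £11.06: alcohol, buyer-exempt → 0% → £0.00
Wall clock £52.15: everything else → 9.25% → £4.82
Road atlas £16.40: printed books, buyer-exempt → 0% → £0.00
Peanut butter £6.39: groceries → 0% → £0.00
Total tax = £4.82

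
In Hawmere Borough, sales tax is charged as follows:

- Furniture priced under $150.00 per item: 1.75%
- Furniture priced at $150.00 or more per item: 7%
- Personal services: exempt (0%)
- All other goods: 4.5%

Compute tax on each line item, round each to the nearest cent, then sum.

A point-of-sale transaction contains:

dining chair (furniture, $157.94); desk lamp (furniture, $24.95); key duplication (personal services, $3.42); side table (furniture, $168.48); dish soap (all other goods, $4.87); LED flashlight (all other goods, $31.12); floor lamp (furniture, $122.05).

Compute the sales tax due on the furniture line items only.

$25.43

Dining chair $157.94: furniture, $150.00 or more → 7% → $11.06
Desk lamp $24.95: furniture, under $150.00 → 1.75% → $0.44
Side table $168.48: furniture, $150.00 or more → 7% → $11.79
Floor lamp $122.05: furniture, under $150.00 → 1.75% → $2.14
Tax on furniture = $11.06 + $0.44 + $11.79 + $2.14 = $25.43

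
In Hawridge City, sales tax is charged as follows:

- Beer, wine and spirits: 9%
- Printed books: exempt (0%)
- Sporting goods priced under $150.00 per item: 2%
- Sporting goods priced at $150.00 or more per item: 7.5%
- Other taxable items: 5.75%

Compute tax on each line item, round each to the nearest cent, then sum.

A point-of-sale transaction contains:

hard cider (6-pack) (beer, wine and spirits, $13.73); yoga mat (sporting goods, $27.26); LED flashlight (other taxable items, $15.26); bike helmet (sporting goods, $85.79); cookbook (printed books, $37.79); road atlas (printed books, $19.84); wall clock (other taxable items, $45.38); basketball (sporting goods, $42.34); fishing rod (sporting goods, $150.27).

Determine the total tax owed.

Hard cider (6-pack) $13.73: beer, wine and spirits → 9% → $1.24
Yoga mat $27.26: sporting goods, under $150.00 → 2% → $0.55
LED flashlight $15.26: other taxable items → 5.75% → $0.88
Bike helmet $85.79: sporting goods, under $150.00 → 2% → $1.72
Cookbook $37.79: printed books → 0% → $0.00
Road atlas $19.84: printed books → 0% → $0.00
Wall clock $45.38: other taxable items → 5.75% → $2.61
Basketball $42.34: sporting goods, under $150.00 → 2% → $0.85
Fishing rod $150.27: sporting goods, $150.00 or more → 7.5% → $11.27
Total tax = $1.24 + $0.55 + $0.88 + $1.72 + $2.61 + $0.85 + $11.27 = $19.12

$19.12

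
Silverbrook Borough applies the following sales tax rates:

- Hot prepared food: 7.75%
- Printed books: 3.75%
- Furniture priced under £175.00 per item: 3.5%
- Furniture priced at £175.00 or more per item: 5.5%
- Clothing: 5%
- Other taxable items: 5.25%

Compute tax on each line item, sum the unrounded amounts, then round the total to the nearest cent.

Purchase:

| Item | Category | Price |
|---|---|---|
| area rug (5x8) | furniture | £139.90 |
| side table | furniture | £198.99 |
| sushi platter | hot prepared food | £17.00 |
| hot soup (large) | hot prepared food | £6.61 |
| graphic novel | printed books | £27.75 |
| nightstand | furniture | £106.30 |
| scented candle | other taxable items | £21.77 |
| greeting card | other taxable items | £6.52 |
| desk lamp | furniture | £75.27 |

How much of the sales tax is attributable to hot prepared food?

£1.83

Sushi platter £17.00: hot prepared food → 7.75% → £1.3175
Hot soup (large) £6.61: hot prepared food → 7.75% → £0.512275
Tax on hot prepared food: unrounded sum = £1.829775 → £1.83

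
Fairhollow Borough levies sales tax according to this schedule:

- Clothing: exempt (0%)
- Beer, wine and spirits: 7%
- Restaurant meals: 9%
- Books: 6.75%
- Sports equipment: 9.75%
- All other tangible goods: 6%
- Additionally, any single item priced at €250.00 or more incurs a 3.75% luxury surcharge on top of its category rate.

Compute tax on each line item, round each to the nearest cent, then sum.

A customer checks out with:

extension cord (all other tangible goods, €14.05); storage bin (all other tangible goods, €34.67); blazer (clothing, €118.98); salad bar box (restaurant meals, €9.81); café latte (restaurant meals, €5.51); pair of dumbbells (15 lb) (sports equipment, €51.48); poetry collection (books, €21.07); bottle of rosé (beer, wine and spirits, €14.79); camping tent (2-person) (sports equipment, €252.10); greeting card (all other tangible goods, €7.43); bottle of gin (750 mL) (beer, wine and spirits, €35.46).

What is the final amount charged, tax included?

Extension cord €14.05: all other tangible goods → 6% → €0.84
Storage bin €34.67: all other tangible goods → 6% → €2.08
Blazer €118.98: clothing → 0% → €0.00
Salad bar box €9.81: restaurant meals → 9% → €0.88
Café latte €5.51: restaurant meals → 9% → €0.50
Pair of dumbbells (15 lb) €51.48: sports equipment → 9.75% → €5.02
Poetry collection €21.07: books → 6.75% → €1.42
Bottle of rosé €14.79: beer, wine and spirits → 7% → €1.04
Camping tent (2-person) €252.10: sports equipment → 9.75% + 3.75% surcharge = 13.5% → €34.03
Greeting card €7.43: all other tangible goods → 6% → €0.45
Bottle of gin (750 mL) €35.46: beer, wine and spirits → 7% → €2.48
Subtotal = €565.35; tax = €48.74; total due = €614.09

€614.09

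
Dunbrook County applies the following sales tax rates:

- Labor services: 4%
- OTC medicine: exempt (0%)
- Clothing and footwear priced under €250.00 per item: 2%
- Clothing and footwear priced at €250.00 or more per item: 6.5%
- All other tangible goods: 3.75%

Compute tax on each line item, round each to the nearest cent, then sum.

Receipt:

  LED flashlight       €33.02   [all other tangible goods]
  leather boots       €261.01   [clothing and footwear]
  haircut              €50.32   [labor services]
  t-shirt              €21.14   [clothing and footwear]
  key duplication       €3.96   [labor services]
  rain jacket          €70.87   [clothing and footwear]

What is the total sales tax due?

LED flashlight €33.02: all other tangible goods → 3.75% → €1.24
Leather boots €261.01: clothing and footwear, €250.00 or more → 6.5% → €16.97
Haircut €50.32: labor services → 4% → €2.01
T-shirt €21.14: clothing and footwear, under €250.00 → 2% → €0.42
Key duplication €3.96: labor services → 4% → €0.16
Rain jacket €70.87: clothing and footwear, under €250.00 → 2% → €1.42
Total tax = €1.24 + €16.97 + €2.01 + €0.42 + €0.16 + €1.42 = €22.22

€22.22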